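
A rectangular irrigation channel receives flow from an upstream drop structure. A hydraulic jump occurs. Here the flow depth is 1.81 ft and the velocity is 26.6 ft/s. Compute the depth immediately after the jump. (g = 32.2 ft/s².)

Fr₁ = V₁/√(g·y₁) = 26.6/√(32.2×1.81) = 3.48.
Sequent-depth ratio: y₂/y₁ = ½[√(1 + 8Fr₁²) − 1] = ½[√98.12 − 1] = 4.45.
y₂ = 4.45 × 1.81 = 8.06 ft.

y₂ = 8.06 ft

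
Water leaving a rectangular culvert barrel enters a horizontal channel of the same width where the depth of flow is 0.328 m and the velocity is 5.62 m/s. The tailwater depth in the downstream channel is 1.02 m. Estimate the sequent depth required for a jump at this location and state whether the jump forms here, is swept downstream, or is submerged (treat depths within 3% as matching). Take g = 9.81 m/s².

Fr₁ = V₁/√(g·y₁) = 5.62/√(9.81×0.328) = 3.13.
Bélanger equation: y₂/y₁ = ½[√(1 + 8Fr₁²) − 1] = ½[√79.53 − 1] = 3.96.
y₂ = 3.96 × 0.328 = 1.30 m.
Tailwater y_tw = 1.02 m: y_tw < y₂, so the jump is swept downstream.

y₂ = 1.30 m; the jump is swept downstream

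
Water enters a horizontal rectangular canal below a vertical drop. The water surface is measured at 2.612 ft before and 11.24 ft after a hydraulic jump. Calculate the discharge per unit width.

q = 80.92 ft²/s

For a rectangular channel the momentum equation gives q² = ½·g·y₁·y₂·(y₁ + y₂) = ½×32.2×2.612×11.24×13.85 = 6548.
q = √6548 = 80.92 ft²/s.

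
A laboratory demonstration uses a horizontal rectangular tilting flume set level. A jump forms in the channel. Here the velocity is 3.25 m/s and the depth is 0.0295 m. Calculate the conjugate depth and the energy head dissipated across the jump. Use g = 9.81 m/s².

Fr₁ = V₁/√(g·y₁) = 3.25/√(9.81×0.0295) = 6.04.
By Bélanger, y₂/y₁ = ½[√(1 + 8Fr₁²) − 1] = ½[√293.0 − 1] = 8.06.
y₂ = 8.06 × 0.0295 = 0.238 m.
q = V₁·y₁ = 3.25 × 0.0295 = 0.0959 m²/s. V₂ = q/y₂ = 0.0959/0.238 = 0.403 m/s. E₁ = y₁ + V₁²/2g = 0.568 m; E₂ = y₂ + V₂²/2g = 0.246 m. ΔE = E₁ − E₂ = 0.322 m.

y₂ = 0.238 m; ΔE = 0.322 m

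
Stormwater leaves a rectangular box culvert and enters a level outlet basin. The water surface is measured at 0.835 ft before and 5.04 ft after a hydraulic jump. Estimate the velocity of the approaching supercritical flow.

V₁ = 23.9 ft/s

For a rectangular channel the momentum equation gives q² = ½·g·y₁·y₂·(y₁ + y₂) = ½×32.2×0.835×5.04×5.88 = 398.
q = √398 = 20.0 ft²/s.
V₁ = q/y₁ = 20.0/0.835 = 23.9 ft/s.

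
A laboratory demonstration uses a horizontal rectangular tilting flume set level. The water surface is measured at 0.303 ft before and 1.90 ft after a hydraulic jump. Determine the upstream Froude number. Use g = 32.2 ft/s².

Fr₁ = 4.77

For a rectangular channel the momentum equation gives q² = ½·g·y₁·y₂·(y₁ + y₂) = ½×32.2×0.303×1.90×2.20 = 20.4.
q = √20.4 = 4.52 ft²/s.
V₁ = q/y₁ = 14.9 ft/s; Fr₁ = V₁/√(g·y₁) = 4.77.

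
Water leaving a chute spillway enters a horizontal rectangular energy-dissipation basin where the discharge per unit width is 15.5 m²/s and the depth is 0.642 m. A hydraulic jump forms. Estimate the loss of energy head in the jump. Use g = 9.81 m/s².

V₁ = q/y₁ = 15.5/0.642 = 24.1 m/s. Fr₁ = V₁/√(g·y₁) = 24.1/√(9.81×0.642) = 9.62.
By Bélanger, y₂/y₁ = ½[√(1 + 8Fr₁²) − 1] = ½[√741.4 − 1] = 13.1.
y₂ = 13.1 × 0.642 = 8.42 m.
V₂ = q/y₂ = 15.5/8.42 = 1.84 m/s. E₁ = y₁ + V₁²/2g = 30.4 m; E₂ = y₂ + V₂²/2g = 8.59 m. ΔE = E₁ − E₂ = 21.8 m.

ΔE = 21.8 m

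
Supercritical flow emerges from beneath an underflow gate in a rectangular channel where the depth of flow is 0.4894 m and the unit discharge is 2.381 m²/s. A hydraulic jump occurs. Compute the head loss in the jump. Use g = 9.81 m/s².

ΔE = 0.2164 m

V₁ = q/y₁ = 2.381/0.4894 = 4.865 m/s. Fr₁ = V₁/√(g·y₁) = 4.865/√(9.81×0.4894) = 2.220.
From the momentum equation for a rectangular channel, y₂/y₁ = ½[√(1 + 8Fr₁²) − 1] = ½[√40.441 − 1] = 2.680.
y₂ = 2.680 × 0.4894 = 1.311 m.
Head loss: ΔE = (y₂ − y₁)³/(4y₁y₂) = (1.311 − 0.4894)³/(4×0.4894×1.311) = 0.5555/2.567 = 0.2164 m.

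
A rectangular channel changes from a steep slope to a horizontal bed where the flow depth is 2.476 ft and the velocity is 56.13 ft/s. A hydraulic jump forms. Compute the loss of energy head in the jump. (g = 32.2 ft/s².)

ΔE = 29.90 ft

Fr₁ = V₁/√(g·y₁) = 56.13/√(32.2×2.476) = 6.286.
From the momentum equation for a rectangular channel, y₂/y₁ = ½[√(1 + 8Fr₁²) − 1] = ½[√317.14 − 1] = 8.404.
y₂ = 8.404 × 2.476 = 20.81 ft.
q = V₁·y₁ = 56.13 × 2.476 = 139.0 ft²/s. V₂ = q/y₂ = 139.0/20.81 = 6.679 ft/s. E₁ = y₁ + V₁²/2g = 51.40 ft; E₂ = y₂ + V₂²/2g = 21.50 ft. ΔE = E₁ − E₂ = 29.90 ft.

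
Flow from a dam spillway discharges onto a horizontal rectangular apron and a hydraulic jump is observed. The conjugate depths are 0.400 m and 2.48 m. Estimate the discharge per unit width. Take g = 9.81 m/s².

q = 3.74 m²/s

For a rectangular channel the momentum equation gives q² = ½·g·y₁·y₂·(y₁ + y₂) = ½×9.81×0.400×2.48×2.88 = 14.0.
q = √14.0 = 3.74 m²/s.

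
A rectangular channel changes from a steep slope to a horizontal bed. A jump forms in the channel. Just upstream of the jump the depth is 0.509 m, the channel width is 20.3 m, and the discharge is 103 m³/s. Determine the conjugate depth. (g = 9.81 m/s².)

y₂ = 2.97 m

q = Q/b = 103/20.3 = 5.07 m²/s; V₁ = q/y₁ = 9.97 m/s. Fr₁ = V₁/√(g·y₁) = 4.46.
By Bélanger, y₂/y₁ = ½[√(1 + 8Fr₁²) − 1] = ½[√160.2 − 1] = 5.83.
y₂ = 5.83 × 0.509 = 2.97 m.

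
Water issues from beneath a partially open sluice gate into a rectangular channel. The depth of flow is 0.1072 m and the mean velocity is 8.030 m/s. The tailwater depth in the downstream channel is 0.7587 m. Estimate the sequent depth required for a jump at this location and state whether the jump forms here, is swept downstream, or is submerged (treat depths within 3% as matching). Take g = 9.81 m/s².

Fr₁ = V₁/√(g·y₁) = 8.030/√(9.81×0.1072) = 7.830.
Bélanger equation: y₂/y₁ = ½[√(1 + 8Fr₁²) − 1] = ½[√491.52 − 1] = 10.59.
y₂ = 10.59 × 0.1072 = 1.135 m.
Tailwater y_tw = 0.7587 m: y_tw < y₂, so the jump is swept downstream.

y₂ = 1.135 m; the jump is swept downstream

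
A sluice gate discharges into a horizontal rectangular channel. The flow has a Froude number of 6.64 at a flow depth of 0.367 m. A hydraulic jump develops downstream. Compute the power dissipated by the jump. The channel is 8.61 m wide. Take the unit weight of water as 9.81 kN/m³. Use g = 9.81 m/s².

Fr₁ = 6.64 (given).
By Bélanger, y₂/y₁ = ½[√(1 + 8Fr₁²) − 1] = ½[√353.7 − 1] = 8.90.
y₂ = 8.90 × 0.367 = 3.27 m.
Head loss: ΔE = (y₂ − y₁)³/(4y₁y₂) = (3.27 − 0.367)³/(4×0.367×3.27) = 24.4/4.80 = 5.09 m.
V₁ = Fr₁·√(g·y₁) = 6.64×√(9.81×0.367) = 12.6 m/s; q = V₁·y₁ = 4.62 m²/s. Q = q·b = 4.62 × 8.61 = 39.8 m³/s. P = γ·Q·ΔE = 9.81 × 39.8 × 5.09 = 1987 kW.

P = 1987 kW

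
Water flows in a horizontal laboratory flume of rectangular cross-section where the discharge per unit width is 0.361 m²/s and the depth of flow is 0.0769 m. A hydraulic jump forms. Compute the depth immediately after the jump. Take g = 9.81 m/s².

y₂ = 0.551 m

V₁ = q/y₁ = 0.361/0.0769 = 4.69 m/s. Fr₁ = V₁/√(g·y₁) = 4.69/√(9.81×0.0769) = 5.40.
From the momentum equation for a rectangular channel, y₂/y₁ = ½[√(1 + 8Fr₁²) − 1] = ½[√234.7 − 1] = 7.16.
y₂ = 7.16 × 0.0769 = 0.551 m.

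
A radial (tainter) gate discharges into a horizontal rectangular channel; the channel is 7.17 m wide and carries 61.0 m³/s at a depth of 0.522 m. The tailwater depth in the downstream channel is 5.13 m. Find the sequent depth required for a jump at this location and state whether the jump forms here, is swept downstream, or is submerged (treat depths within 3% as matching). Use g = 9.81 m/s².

y₂ = 5.06 m; the jump forms here

q = Q/b = 61.0/7.17 = 8.51 m²/s; V₁ = q/y₁ = 16.3 m/s. Fr₁ = V₁/√(g·y₁) = 7.20.
Bélanger equation: y₂/y₁ = ½[√(1 + 8Fr₁²) − 1] = ½[√416.0 − 1] = 9.70.
y₂ = 9.70 × 0.522 = 5.06 m.
Tailwater y_tw = 5.13 m: y_tw ≈ y₂, so the jump forms here.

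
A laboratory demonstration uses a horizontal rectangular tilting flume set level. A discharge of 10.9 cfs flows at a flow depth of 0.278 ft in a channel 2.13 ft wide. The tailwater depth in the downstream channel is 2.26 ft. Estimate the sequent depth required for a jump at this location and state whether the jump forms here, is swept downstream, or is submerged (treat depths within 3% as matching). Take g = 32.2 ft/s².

y₂ = 2.28 ft; the jump forms here

q = Q/b = 10.9/2.13 = 5.12 ft²/s; V₁ = q/y₁ = 18.4 ft/s. Fr₁ = V₁/√(g·y₁) = 6.15.
Sequent-depth ratio: y₂/y₁ = ½[√(1 + 8Fr₁²) − 1] = ½[√303.8 − 1] = 8.22.
y₂ = 8.22 × 0.278 = 2.28 ft.
Tailwater y_tw = 2.26 ft: y_tw ≈ y₂, so the jump forms here.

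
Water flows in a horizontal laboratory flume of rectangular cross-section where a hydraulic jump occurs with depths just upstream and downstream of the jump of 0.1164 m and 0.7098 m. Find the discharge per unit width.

q = 0.5786 m²/s

For a rectangular channel the momentum equation gives q² = ½·g·y₁·y₂·(y₁ + y₂) = ½×9.81×0.1164×0.7098×0.8262 = 0.3348.
q = √0.3348 = 0.5786 m²/s.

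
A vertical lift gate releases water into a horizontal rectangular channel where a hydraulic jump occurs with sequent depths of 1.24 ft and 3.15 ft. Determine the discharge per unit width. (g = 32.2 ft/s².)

For a rectangular channel the momentum equation gives q² = ½·g·y₁·y₂·(y₁ + y₂) = ½×32.2×1.24×3.15×4.39 = 276.
q = √276 = 16.6 ft²/s.

q = 16.6 ft²/s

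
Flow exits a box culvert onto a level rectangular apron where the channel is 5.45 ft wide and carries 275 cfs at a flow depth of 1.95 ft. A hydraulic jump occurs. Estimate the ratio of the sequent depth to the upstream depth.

y₂/y₁ = 4.15

q = Q/b = 275/5.45 = 50.5 ft²/s; V₁ = q/y₁ = 25.9 ft/s. Fr₁ = V₁/√(g·y₁) = 3.27.
Conjugate-depth relation: y₂/y₁ = ½[√(1 + 8Fr₁²) − 1] = ½[√86.31 − 1] = 4.15.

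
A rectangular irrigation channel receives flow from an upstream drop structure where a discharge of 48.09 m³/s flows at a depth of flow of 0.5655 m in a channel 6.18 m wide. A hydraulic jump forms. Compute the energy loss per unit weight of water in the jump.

q = Q/b = 48.09/6.18 = 7.782 m²/s; V₁ = q/y₁ = 13.76 m/s. Fr₁ = V₁/√(g·y₁) = 5.842.
Bélanger equation: y₂/y₁ = ½[√(1 + 8Fr₁²) − 1] = ½[√274.06 − 1] = 7.777.
y₂ = 7.777 × 0.5655 = 4.398 m.
V₂ = q/y₂ = 7.782/4.398 = 1.769 m/s. E₁ = y₁ + V₁²/2g = 10.22 m; E₂ = y₂ + V₂²/2g = 4.558 m. ΔE = E₁ − E₂ = 5.659 m.

ΔE = 5.659 m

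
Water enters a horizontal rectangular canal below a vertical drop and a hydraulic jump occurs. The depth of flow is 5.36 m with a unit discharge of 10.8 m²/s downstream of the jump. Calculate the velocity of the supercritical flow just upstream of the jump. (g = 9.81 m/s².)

V₁ = 14.8 m/s

V₂ = q/y₂ = 10.8/5.36 = 2.01 m/s; Fr₂ = V₂/√(g·y₂) = 0.278.
The Bélanger relation is symmetric: y₁/y₂ = ½[√(1 + 8Fr₂²) − 1] = ½[√1.618 − 1] = 0.136.
y₁ = 0.136 × 5.36 = 0.729 m.
V₁ = q/y₁ = 10.8/0.729 = 14.8 m/s.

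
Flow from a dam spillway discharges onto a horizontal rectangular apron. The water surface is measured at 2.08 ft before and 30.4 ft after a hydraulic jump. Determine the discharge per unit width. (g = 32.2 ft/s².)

For a rectangular channel the momentum equation gives q² = ½·g·y₁·y₂·(y₁ + y₂) = ½×32.2×2.08×30.4×32.5 = 33066.
q = √33066 = 182 ft²/s.

q = 182 ft²/s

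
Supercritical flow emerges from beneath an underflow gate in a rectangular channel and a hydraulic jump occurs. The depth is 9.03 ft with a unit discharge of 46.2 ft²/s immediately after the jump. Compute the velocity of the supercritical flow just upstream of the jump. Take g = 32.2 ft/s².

V₂ = q/y₂ = 46.2/9.03 = 5.12 ft/s; Fr₂ = V₂/√(g·y₂) = 0.300.
The Bélanger relation is symmetric: y₁/y₂ = ½[√(1 + 8Fr₂²) − 1] = ½[√1.720 − 1] = 0.156.
y₁ = 0.156 × 9.03 = 1.41 ft.
V₁ = q/y₁ = 46.2/1.41 = 32.8 ft/s.

V₁ = 32.8 ft/s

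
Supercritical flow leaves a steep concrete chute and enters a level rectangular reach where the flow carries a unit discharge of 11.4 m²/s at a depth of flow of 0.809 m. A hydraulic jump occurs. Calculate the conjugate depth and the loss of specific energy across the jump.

y₂ = 5.33 m; ΔE = 5.36 m

V₁ = q/y₁ = 11.4/0.809 = 14.1 m/s. Fr₁ = V₁/√(g·y₁) = 14.1/√(9.81×0.809) = 5.00.
Bélanger equation: y₂/y₁ = ½[√(1 + 8Fr₁²) − 1] = ½[√201.2 − 1] = 6.59.
y₂ = 6.59 × 0.809 = 5.33 m.
Head loss: ΔE = (y₂ − y₁)³/(4y₁y₂) = (5.33 − 0.809)³/(4×0.809×5.33) = 92.6/17.3 = 5.36 m.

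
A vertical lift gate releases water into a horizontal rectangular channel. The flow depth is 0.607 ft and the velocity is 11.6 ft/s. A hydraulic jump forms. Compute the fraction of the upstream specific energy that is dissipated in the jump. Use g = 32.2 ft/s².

Fr₁ = V₁/√(g·y₁) = 11.6/√(32.2×0.607) = 2.62.
From the momentum equation for a rectangular channel, y₂/y₁ = ½[√(1 + 8Fr₁²) − 1] = ½[√56.08 − 1] = 3.24.
y₂ = 3.24 × 0.607 = 1.97 ft.
E₁ = y₁ + V₁²/2g = 2.70 ft. ΔE = (y₂ − y₁)³/(4y₁y₂) = 0.529 ft. ΔE/E₁ = 0.529/2.70 = 0.196.

ΔE/E₁ = 0.196 (19.6%)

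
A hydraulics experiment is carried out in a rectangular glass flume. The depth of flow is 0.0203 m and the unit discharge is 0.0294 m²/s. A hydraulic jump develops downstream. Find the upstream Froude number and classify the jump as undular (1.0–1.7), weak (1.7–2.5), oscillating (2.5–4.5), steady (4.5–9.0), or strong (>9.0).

V₁ = q/y₁ = 0.0294/0.0203 = 1.45 m/s. Fr₁ = V₁/√(g·y₁) = 1.45/√(9.81×0.0203) = 3.25.
Fr₁ = 3.25 lies in the oscillating range.

Fr₁ = 3.25; oscillating jump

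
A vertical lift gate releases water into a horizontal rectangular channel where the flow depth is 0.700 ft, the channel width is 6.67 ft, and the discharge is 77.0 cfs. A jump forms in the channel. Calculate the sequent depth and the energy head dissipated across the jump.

q = Q/b = 77.0/6.67 = 11.5 ft²/s; V₁ = q/y₁ = 16.5 ft/s. Fr₁ = V₁/√(g·y₁) = 3.47.
Conjugate-depth relation: y₂/y₁ = ½[√(1 + 8Fr₁²) − 1] = ½[√97.53 − 1] = 4.44.
y₂ = 4.44 × 0.700 = 3.11 ft.
V₂ = q/y₂ = 11.5/3.11 = 3.72 ft/s. E₁ = y₁ + V₁²/2g = 4.92 ft; E₂ = y₂ + V₂²/2g = 3.32 ft. ΔE = E₁ − E₂ = 1.60 ft.

y₂ = 3.11 ft; ΔE = 1.60 ft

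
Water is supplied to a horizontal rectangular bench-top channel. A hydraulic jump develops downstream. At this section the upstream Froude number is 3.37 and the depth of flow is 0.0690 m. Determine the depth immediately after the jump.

y₂ = 0.296 m

Fr₁ = 3.37 (given).
Sequent-depth ratio: y₂/y₁ = ½[√(1 + 8Fr₁²) − 1] = ½[√91.86 − 1] = 4.29.
y₂ = 4.29 × 0.0690 = 0.296 m.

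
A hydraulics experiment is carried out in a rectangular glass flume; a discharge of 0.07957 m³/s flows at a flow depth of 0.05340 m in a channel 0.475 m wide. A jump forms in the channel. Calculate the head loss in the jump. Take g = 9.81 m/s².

q = Q/b = 0.07957/0.475 = 0.1675 m²/s; V₁ = q/y₁ = 3.137 m/s. Fr₁ = V₁/√(g·y₁) = 4.334.
From the momentum equation for a rectangular channel, y₂/y₁ = ½[√(1 + 8Fr₁²) − 1] = ½[√151.28 − 1] = 5.650.
y₂ = 5.650 × 0.05340 = 0.3017 m.
V₂ = q/y₂ = 0.1675/0.3017 = 0.5552 m/s. E₁ = y₁ + V₁²/2g = 0.5550 m; E₂ = y₂ + V₂²/2g = 0.3174 m. ΔE = E₁ − E₂ = 0.2376 m.

ΔE = 0.2376 m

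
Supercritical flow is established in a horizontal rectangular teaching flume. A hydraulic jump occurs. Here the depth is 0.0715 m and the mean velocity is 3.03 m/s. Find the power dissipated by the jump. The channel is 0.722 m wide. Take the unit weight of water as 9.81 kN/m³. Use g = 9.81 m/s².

Fr₁ = V₁/√(g·y₁) = 3.03/√(9.81×0.0715) = 3.62.
By Bélanger, y₂/y₁ = ½[√(1 + 8Fr₁²) − 1] = ½[√105.7 − 1] = 4.64.
y₂ = 4.64 × 0.0715 = 0.332 m.
Head loss: ΔE = (y₂ − y₁)³/(4y₁y₂) = (0.332 − 0.0715)³/(4×0.0715×0.332) = 0.0176/0.0949 = 0.186 m.
q = V₁·y₁ = 3.03 × 0.0715 = 0.217 m²/s. Q = q·b = 0.217 × 0.722 = 0.156 m³/s. P = γ·Q·ΔE = 9.81 × 0.156 × 0.186 = 0.285 kW.

P = 0.285 kW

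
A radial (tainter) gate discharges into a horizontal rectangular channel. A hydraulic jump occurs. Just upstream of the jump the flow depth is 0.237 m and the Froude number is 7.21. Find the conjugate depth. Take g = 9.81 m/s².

Fr₁ = 7.21 (given).
By Bélanger, y₂/y₁ = ½[√(1 + 8Fr₁²) − 1] = ½[√416.9 − 1] = 9.71.
y₂ = 9.71 × 0.237 = 2.30 m.

y₂ = 2.30 m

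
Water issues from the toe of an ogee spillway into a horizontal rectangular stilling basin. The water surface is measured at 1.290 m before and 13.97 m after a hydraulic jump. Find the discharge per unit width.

For a rectangular channel the momentum equation gives q² = ½·g·y₁·y₂·(y₁ + y₂) = ½×9.81×1.290×13.97×15.26 = 1349.
q = √1349 = 36.73 m²/s.

q = 36.73 m²/s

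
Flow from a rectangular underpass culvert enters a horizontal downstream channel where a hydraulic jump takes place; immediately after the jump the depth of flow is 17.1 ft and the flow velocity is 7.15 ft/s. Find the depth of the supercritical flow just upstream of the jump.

y₁ = 2.74 ft

Fr₂ = V₂/√(g·y₂) = 7.15/√(32.2×17.1) = 0.305.
Since the conjugate-depth ratio holds either way, y₁/y₂ = ½[√(1 + 8Fr₂²) − 1] = ½[√1.743 − 1] = 0.160.
y₁ = 0.160 × 17.1 = 2.74 ft.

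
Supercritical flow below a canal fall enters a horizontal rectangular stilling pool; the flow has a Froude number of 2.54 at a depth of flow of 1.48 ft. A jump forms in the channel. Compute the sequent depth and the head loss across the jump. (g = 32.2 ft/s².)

y₂ = 4.63 ft; ΔE = 1.14 ft

Fr₁ = 2.54 (given).
Sequent-depth ratio: y₂/y₁ = ½[√(1 + 8Fr₁²) − 1] = ½[√52.61 − 1] = 3.13.
y₂ = 3.13 × 1.48 = 4.63 ft.
Head loss: ΔE = (y₂ − y₁)³/(4y₁y₂) = (4.63 − 1.48)³/(4×1.48×4.63) = 31.2/27.4 = 1.14 ft.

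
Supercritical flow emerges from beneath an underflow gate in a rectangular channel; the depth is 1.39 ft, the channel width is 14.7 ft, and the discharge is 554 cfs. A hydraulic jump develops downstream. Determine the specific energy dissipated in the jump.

ΔE = 5.09 ft

q = Q/b = 554/14.7 = 37.7 ft²/s; V₁ = q/y₁ = 27.1 ft/s. Fr₁ = V₁/√(g·y₁) = 4.05.
Sequent-depth ratio: y₂/y₁ = ½[√(1 + 8Fr₁²) − 1] = ½[√132.4 − 1] = 5.25.
y₂ = 5.25 × 1.39 = 7.30 ft.
V₂ = q/y₂ = 37.7/7.30 = 5.16 ft/s. E₁ = y₁ + V₁²/2g = 12.8 ft; E₂ = y₂ + V₂²/2g = 7.72 ft. ΔE = E₁ − E₂ = 5.09 ft.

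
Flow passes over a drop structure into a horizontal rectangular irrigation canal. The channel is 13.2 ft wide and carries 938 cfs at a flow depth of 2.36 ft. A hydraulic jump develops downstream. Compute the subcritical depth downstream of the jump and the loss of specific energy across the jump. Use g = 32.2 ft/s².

q = Q/b = 938/13.2 = 71.1 ft²/s; V₁ = q/y₁ = 30.1 ft/s. Fr₁ = V₁/√(g·y₁) = 3.45.
Conjugate-depth relation: y₂/y₁ = ½[√(1 + 8Fr₁²) − 1] = ½[√96.45 − 1] = 4.41.
y₂ = 4.41 × 2.36 = 10.4 ft.
V₂ = q/y₂ = 71.1/10.4 = 6.83 ft/s. E₁ = y₁ + V₁²/2g = 16.4 ft; E₂ = y₂ + V₂²/2g = 11.1 ft. ΔE = E₁ − E₂ = 5.31 ft.

y₂ = 10.4 ft; ΔE = 5.31 ft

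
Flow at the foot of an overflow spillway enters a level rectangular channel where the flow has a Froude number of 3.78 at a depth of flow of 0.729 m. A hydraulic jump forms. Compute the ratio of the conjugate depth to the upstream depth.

y₂/y₁ = 4.87

Fr₁ = 3.78 (given).
Conjugate-depth relation: y₂/y₁ = ½[√(1 + 8Fr₁²) − 1] = ½[√115.3 − 1] = 4.87.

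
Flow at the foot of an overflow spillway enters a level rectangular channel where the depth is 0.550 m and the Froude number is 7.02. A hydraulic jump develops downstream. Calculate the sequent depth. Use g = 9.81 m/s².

Fr₁ = 7.02 (given).
Sequent-depth ratio: y₂/y₁ = ½[√(1 + 8Fr₁²) − 1] = ½[√395.2 − 1] = 9.44.
y₂ = 9.44 × 0.550 = 5.19 m.

y₂ = 5.19 m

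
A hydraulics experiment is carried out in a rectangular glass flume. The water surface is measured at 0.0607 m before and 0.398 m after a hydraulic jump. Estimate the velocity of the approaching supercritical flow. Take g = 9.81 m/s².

V₁ = 3.84 m/s

For a rectangular channel the momentum equation gives q² = ½·g·y₁·y₂·(y₁ + y₂) = ½×9.81×0.0607×0.398×0.459 = 0.0544.
q = √0.0544 = 0.233 m²/s.
V₁ = q/y₁ = 0.233/0.0607 = 3.84 m/s.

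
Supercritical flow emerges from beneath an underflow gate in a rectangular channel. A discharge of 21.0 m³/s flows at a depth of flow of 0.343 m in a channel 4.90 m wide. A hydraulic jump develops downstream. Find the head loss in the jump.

ΔE = 5.07 m

q = Q/b = 21.0/4.90 = 4.29 m²/s; V₁ = q/y₁ = 12.5 m/s. Fr₁ = V₁/√(g·y₁) = 6.81.
From the momentum equation for a rectangular channel, y₂/y₁ = ½[√(1 + 8Fr₁²) − 1] = ½[√372.2 − 1] = 9.15.
y₂ = 9.15 × 0.343 = 3.14 m.
V₂ = q/y₂ = 4.29/3.14 = 1.37 m/s. E₁ = y₁ + V₁²/2g = 8.30 m; E₂ = y₂ + V₂²/2g = 3.23 m. ΔE = E₁ − E₂ = 5.07 m.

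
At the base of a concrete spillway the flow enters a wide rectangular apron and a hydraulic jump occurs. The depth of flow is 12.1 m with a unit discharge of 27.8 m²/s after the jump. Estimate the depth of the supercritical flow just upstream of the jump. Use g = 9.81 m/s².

y₁ = 0.994 m

V₂ = q/y₂ = 27.8/12.1 = 2.30 m/s; Fr₂ = V₂/√(g·y₂) = 0.211.
Since the conjugate-depth ratio holds either way, y₁/y₂ = ½[√(1 + 8Fr₂²) − 1] = ½[√1.356 − 1] = 0.0822.
y₁ = 0.0822 × 12.1 = 0.994 m.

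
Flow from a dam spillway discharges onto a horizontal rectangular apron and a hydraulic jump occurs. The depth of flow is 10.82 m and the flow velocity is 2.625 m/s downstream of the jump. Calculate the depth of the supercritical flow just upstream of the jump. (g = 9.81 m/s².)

y₁ = 1.258 m

Fr₂ = V₂/√(g·y₂) = 2.625/√(9.81×10.82) = 0.2548.
Applying the sequent-depth relation in reverse, y₁/y₂ = ½[√(1 + 8Fr₂²) − 1] = ½[√1.5193 − 1] = 0.1163.
y₁ = 0.1163 × 10.82 = 1.258 m.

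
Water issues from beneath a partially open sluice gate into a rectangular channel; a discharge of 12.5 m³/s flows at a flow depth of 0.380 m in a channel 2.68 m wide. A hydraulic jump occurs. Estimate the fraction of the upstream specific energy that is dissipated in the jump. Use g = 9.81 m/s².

ΔE/E₁ = 0.586 (58.6%)

q = Q/b = 12.5/2.68 = 4.66 m²/s; V₁ = q/y₁ = 12.3 m/s. Fr₁ = V₁/√(g·y₁) = 6.36.
Sequent-depth ratio: y₂/y₁ = ½[√(1 + 8Fr₁²) − 1] = ½[√324.3 − 1] = 8.50.
y₂ = 8.50 × 0.380 = 3.23 m.
E₁ = y₁ + V₁²/2g = 8.06 m. ΔE = (y₂ − y₁)³/(4y₁y₂) = 4.72 m. ΔE/E₁ = 4.72/8.06 = 0.586.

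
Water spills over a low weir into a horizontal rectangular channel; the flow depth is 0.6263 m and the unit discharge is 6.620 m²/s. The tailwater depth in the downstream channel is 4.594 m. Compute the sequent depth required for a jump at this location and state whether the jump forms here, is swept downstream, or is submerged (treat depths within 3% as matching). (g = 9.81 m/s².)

V₁ = q/y₁ = 6.620/0.6263 = 10.57 m/s. Fr₁ = V₁/√(g·y₁) = 10.57/√(9.81×0.6263) = 4.264.
By Bélanger, y₂/y₁ = ½[√(1 + 8Fr₁²) − 1] = ½[√146.48 − 1] = 5.551.
y₂ = 5.551 × 0.6263 = 3.477 m.
Tailwater y_tw = 4.594 m: y_tw > y₂, so the jump is submerged.

y₂ = 3.477 m; the jump is submerged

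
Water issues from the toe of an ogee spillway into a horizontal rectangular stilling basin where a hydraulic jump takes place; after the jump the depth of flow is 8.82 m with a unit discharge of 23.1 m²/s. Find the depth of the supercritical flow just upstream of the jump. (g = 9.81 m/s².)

V₂ = q/y₂ = 23.1/8.82 = 2.62 m/s; Fr₂ = V₂/√(g·y₂) = 0.282.
The Bélanger relation is symmetric: y₁/y₂ = ½[√(1 + 8Fr₂²) − 1] = ½[√1.634 − 1] = 0.139.
y₁ = 0.139 × 8.82 = 1.23 m.

y₁ = 1.23 m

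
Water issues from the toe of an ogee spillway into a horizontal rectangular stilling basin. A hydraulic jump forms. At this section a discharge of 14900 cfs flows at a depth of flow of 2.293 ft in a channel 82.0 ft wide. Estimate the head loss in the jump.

q = Q/b = 14900/82.0 = 181.7 ft²/s; V₁ = q/y₁ = 79.24 ft/s. Fr₁ = V₁/√(g·y₁) = 9.222.
Sequent-depth ratio: y₂/y₁ = ½[√(1 + 8Fr₁²) − 1] = ½[√681.40 − 1] = 12.55.
y₂ = 12.55 × 2.293 = 28.78 ft.
V₂ = q/y₂ = 181.7/28.78 = 6.313 ft/s. E₁ = y₁ + V₁²/2g = 99.80 ft; E₂ = y₂ + V₂²/2g = 29.40 ft. ΔE = E₁ − E₂ = 70.40 ft.

ΔE = 70.40 ft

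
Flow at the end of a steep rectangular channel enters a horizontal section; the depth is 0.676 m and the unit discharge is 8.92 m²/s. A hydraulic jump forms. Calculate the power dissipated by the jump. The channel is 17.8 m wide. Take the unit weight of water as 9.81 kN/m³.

P = 7452 kW

V₁ = q/y₁ = 8.92/0.676 = 13.2 m/s. Fr₁ = V₁/√(g·y₁) = 13.2/√(9.81×0.676) = 5.12.
By Bélanger, y₂/y₁ = ½[√(1 + 8Fr₁²) − 1] = ½[√211.0 − 1] = 6.76.
y₂ = 6.76 × 0.676 = 4.57 m.
V₂ = q/y₂ = 8.92/4.57 = 1.95 m/s. E₁ = y₁ + V₁²/2g = 9.55 m; E₂ = y₂ + V₂²/2g = 4.77 m. ΔE = E₁ − E₂ = 4.78 m.
Q = q·b = 8.92 × 17.8 = 159 m³/s. P = γ·Q·ΔE = 9.81 × 159 × 4.78 = 7452 kW.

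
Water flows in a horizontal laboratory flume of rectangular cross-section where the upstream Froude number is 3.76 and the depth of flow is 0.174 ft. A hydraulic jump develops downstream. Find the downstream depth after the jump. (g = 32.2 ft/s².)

y₂ = 0.842 ft

Fr₁ = 3.76 (given).
Conjugate-depth relation: y₂/y₁ = ½[√(1 + 8Fr₁²) − 1] = ½[√114.1 − 1] = 4.84.
y₂ = 4.84 × 0.174 = 0.842 ft.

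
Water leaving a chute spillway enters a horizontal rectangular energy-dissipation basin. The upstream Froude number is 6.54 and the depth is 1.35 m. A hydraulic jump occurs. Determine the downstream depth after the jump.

y₂ = 11.8 m

Fr₁ = 6.54 (given).
Conjugate-depth relation: y₂/y₁ = ½[√(1 + 8Fr₁²) − 1] = ½[√343.2 − 1] = 8.76.
y₂ = 8.76 × 1.35 = 11.8 m.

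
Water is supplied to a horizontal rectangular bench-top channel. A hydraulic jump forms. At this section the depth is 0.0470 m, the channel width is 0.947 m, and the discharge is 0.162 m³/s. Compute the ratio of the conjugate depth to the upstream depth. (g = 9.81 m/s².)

q = Q/b = 0.162/0.947 = 0.171 m²/s; V₁ = q/y₁ = 3.64 m/s. Fr₁ = V₁/√(g·y₁) = 5.36.
Conjugate-depth relation: y₂/y₁ = ½[√(1 + 8Fr₁²) − 1] = ½[√230.9 − 1] = 7.10.

y₂/y₁ = 7.10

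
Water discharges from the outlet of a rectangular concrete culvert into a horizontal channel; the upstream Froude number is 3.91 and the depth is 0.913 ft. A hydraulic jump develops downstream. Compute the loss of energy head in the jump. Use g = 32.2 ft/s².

Fr₁ = 3.91 (given).
Sequent-depth ratio: y₂/y₁ = ½[√(1 + 8Fr₁²) − 1] = ½[√123.3 − 1] = 5.05.
y₂ = 5.05 × 0.913 = 4.61 ft.
Head loss: ΔE = (y₂ − y₁)³/(4y₁y₂) = (4.61 − 0.913)³/(4×0.913×4.61) = 50.6/16.8 = 3.01 ft.

ΔE = 3.01 ft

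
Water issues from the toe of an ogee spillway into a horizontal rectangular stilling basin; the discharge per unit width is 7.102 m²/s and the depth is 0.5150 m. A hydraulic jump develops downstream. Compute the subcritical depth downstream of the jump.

y₂ = 4.218 m

V₁ = q/y₁ = 7.102/0.5150 = 13.79 m/s. Fr₁ = V₁/√(g·y₁) = 13.79/√(9.81×0.5150) = 6.135.
By Bélanger, y₂/y₁ = ½[√(1 + 8Fr₁²) − 1] = ½[√302.13 − 1] = 8.191.
y₂ = 8.191 × 0.5150 = 4.218 m.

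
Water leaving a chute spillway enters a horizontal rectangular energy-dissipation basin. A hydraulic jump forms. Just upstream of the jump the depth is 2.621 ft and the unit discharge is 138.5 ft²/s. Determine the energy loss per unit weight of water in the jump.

ΔE = 25.19 ft

V₁ = q/y₁ = 138.5/2.621 = 52.84 ft/s. Fr₁ = V₁/√(g·y₁) = 52.84/√(32.2×2.621) = 5.752.
From the momentum equation for a rectangular channel, y₂/y₁ = ½[√(1 + 8Fr₁²) − 1] = ½[√265.69 − 1] = 7.650.
y₂ = 7.650 × 2.621 = 20.05 ft.
Head loss: ΔE = (y₂ − y₁)³/(4y₁y₂) = (20.05 − 2.621)³/(4×2.621×20.05) = 5295/210.2 = 25.19 ft.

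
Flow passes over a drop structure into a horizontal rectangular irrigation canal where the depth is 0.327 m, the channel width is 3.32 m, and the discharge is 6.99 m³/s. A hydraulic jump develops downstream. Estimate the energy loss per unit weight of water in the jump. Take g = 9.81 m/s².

q = Q/b = 6.99/3.32 = 2.11 m²/s; V₁ = q/y₁ = 6.44 m/s. Fr₁ = V₁/√(g·y₁) = 3.59.
Conjugate-depth relation: y₂/y₁ = ½[√(1 + 8Fr₁²) − 1] = ½[√104.4 − 1] = 4.61.
y₂ = 4.61 × 0.327 = 1.51 m.
V₂ = q/y₂ = 2.11/1.51 = 1.40 m/s. E₁ = y₁ + V₁²/2g = 2.44 m; E₂ = y₂ + V₂²/2g = 1.61 m. ΔE = E₁ − E₂ = 0.833 m.

ΔE = 0.833 m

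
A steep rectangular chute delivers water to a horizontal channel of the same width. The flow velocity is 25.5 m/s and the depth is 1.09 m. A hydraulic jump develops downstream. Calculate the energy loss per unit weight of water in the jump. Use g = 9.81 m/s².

Fr₁ = V₁/√(g·y₁) = 25.5/√(9.81×1.09) = 7.80.
By Bélanger, y₂/y₁ = ½[√(1 + 8Fr₁²) − 1] = ½[√487.5 − 1] = 10.5.
y₂ = 10.5 × 1.09 = 11.5 m.
q = V₁·y₁ = 25.5 × 1.09 = 27.8 m²/s. V₂ = q/y₂ = 27.8/11.5 = 2.42 m/s. E₁ = y₁ + V₁²/2g = 34.2 m; E₂ = y₂ + V₂²/2g = 11.8 m. ΔE = E₁ − E₂ = 22.4 m.

ΔE = 22.4 m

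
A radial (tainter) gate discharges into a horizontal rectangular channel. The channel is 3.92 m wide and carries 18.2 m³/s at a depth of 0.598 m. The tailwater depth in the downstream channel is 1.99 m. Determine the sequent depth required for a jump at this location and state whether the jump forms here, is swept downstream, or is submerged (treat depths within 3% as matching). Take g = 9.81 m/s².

y₂ = 2.43 m; the jump is swept downstream

q = Q/b = 18.2/3.92 = 4.64 m²/s; V₁ = q/y₁ = 7.76 m/s. Fr₁ = V₁/√(g·y₁) = 3.21.
Bélanger equation: y₂/y₁ = ½[√(1 + 8Fr₁²) − 1] = ½[√83.20 − 1] = 4.06.
y₂ = 4.06 × 0.598 = 2.43 m.
Tailwater y_tw = 1.99 m: y_tw < y₂, so the jump is swept downstream.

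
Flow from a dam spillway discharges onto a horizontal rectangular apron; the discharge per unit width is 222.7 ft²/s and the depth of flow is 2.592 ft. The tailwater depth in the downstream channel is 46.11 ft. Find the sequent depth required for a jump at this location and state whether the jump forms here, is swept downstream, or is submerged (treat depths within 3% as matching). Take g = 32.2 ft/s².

V₁ = q/y₁ = 222.7/2.592 = 85.92 ft/s. Fr₁ = V₁/√(g·y₁) = 85.92/√(32.2×2.592) = 9.405.
From the momentum equation for a rectangular channel, y₂/y₁ = ½[√(1 + 8Fr₁²) − 1] = ½[√708.57 − 1] = 12.81.
y₂ = 12.81 × 2.592 = 33.20 ft.
Tailwater y_tw = 46.11 ft: y_tw > y₂, so the jump is submerged.

y₂ = 33.20 ft; the jump is submerged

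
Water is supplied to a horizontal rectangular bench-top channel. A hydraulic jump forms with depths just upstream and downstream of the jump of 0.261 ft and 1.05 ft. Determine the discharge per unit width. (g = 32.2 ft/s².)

For a rectangular channel the momentum equation gives q² = ½·g·y₁·y₂·(y₁ + y₂) = ½×32.2×0.261×1.05×1.31 = 5.78.
q = √5.78 = 2.41 ft²/s.

q = 2.41 ft²/s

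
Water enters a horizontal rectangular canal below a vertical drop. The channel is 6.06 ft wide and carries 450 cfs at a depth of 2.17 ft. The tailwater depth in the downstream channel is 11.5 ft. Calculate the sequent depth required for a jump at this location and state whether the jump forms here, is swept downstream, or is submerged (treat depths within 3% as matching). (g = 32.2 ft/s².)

y₂ = 11.5 ft; the jump forms here

q = Q/b = 450/6.06 = 74.3 ft²/s; V₁ = q/y₁ = 34.2 ft/s. Fr₁ = V₁/√(g·y₁) = 4.09.
By Bélanger, y₂/y₁ = ½[√(1 + 8Fr₁²) − 1] = ½[√135.1 − 1] = 5.31.
y₂ = 5.31 × 2.17 = 11.5 ft.
Tailwater y_tw = 11.5 ft: y_tw ≈ y₂, so the jump forms here.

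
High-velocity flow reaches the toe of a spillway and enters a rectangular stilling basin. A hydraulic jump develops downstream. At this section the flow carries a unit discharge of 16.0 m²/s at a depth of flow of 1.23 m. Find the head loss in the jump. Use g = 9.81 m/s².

ΔE = 3.56 m

V₁ = q/y₁ = 16.0/1.23 = 13.0 m/s. Fr₁ = V₁/√(g·y₁) = 13.0/√(9.81×1.23) = 3.74.
Bélanger equation: y₂/y₁ = ½[√(1 + 8Fr₁²) − 1] = ½[√113.2 − 1] = 4.82.
y₂ = 4.82 × 1.23 = 5.93 m.
V₂ = q/y₂ = 16.0/5.93 = 2.70 m/s. E₁ = y₁ + V₁²/2g = 9.85 m; E₂ = y₂ + V₂²/2g = 6.30 m. ΔE = E₁ − E₂ = 3.56 m.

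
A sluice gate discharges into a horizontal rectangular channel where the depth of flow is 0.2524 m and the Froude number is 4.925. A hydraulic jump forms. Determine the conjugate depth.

Fr₁ = 4.925 (given).
By Bélanger, y₂/y₁ = ½[√(1 + 8Fr₁²) − 1] = ½[√195.04 − 1] = 6.483.
y₂ = 6.483 × 0.2524 = 1.636 m.

y₂ = 1.636 m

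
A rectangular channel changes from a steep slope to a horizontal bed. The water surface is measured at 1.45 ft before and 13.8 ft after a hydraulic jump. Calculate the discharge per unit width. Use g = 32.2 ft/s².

For a rectangular channel the momentum equation gives q² = ½·g·y₁·y₂·(y₁ + y₂) = ½×32.2×1.45×13.8×15.2 = 4913.
q = √4913 = 70.1 ft²/s.

q = 70.1 ft²/s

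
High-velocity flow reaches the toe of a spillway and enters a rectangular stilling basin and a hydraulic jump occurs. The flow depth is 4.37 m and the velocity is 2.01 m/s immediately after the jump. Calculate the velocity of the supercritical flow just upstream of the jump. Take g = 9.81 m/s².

V₁ = 12.4 m/s

Fr₂ = V₂/√(g·y₂) = 2.01/√(9.81×4.37) = 0.307.
The Bélanger relation is symmetric: y₁/y₂ = ½[√(1 + 8Fr₂²) − 1] = ½[√1.754 − 1] = 0.162.
y₁ = 0.162 × 4.37 = 0.709 m.
V₁ = q/y₁ = 8.78/0.709 = 12.4 m/s.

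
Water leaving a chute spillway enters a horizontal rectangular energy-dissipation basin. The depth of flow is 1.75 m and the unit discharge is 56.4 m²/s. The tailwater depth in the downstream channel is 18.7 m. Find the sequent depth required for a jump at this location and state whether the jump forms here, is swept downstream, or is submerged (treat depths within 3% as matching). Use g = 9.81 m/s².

y₂ = 18.4 m; the jump forms here

V₁ = q/y₁ = 56.4/1.75 = 32.2 m/s. Fr₁ = V₁/√(g·y₁) = 32.2/√(9.81×1.75) = 7.78.
By Bélanger, y₂/y₁ = ½[√(1 + 8Fr₁²) − 1] = ½[√485.0 − 1] = 10.5.
y₂ = 10.5 × 1.75 = 18.4 m.
Tailwater y_tw = 18.7 m: y_tw ≈ y₂, so the jump forms here.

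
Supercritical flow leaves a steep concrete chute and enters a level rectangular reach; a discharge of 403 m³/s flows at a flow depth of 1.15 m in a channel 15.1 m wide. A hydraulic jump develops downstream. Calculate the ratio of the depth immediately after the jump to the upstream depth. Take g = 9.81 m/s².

y₂/y₁ = 9.28

q = Q/b = 403/15.1 = 26.7 m²/s; V₁ = q/y₁ = 23.2 m/s. Fr₁ = V₁/√(g·y₁) = 6.91.
From the momentum equation for a rectangular channel, y₂/y₁ = ½[√(1 + 8Fr₁²) − 1] = ½[√382.9 − 1] = 9.28.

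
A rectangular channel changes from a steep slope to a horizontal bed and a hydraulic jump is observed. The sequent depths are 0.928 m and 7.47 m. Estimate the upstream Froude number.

For a rectangular channel the momentum equation gives q² = ½·g·y₁·y₂·(y₁ + y₂) = ½×9.81×0.928×7.47×8.40 = 286.
q = √286 = 16.9 m²/s.
V₁ = q/y₁ = 18.2 m/s; Fr₁ = V₁/√(g·y₁) = 6.04.

Fr₁ = 6.04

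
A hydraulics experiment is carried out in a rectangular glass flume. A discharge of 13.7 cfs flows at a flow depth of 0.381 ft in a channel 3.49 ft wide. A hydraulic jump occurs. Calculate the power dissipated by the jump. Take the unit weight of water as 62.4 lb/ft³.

P = 0.781 hp

q = Q/b = 13.7/3.49 = 3.93 ft²/s; V₁ = q/y₁ = 10.3 ft/s. Fr₁ = V₁/√(g·y₁) = 2.94.
By Bélanger, y₂/y₁ = ½[√(1 + 8Fr₁²) − 1] = ½[√70.22 − 1] = 3.69.
y₂ = 3.69 × 0.381 = 1.41 ft.
V₂ = q/y₂ = 3.93/1.41 = 2.79 ft/s. E₁ = y₁ + V₁²/2g = 2.03 ft; E₂ = y₂ + V₂²/2g = 1.53 ft. ΔE = E₁ − E₂ = 0.502 ft.
P = γ·Q·ΔE/550 = 62.4 × 13.7 × 0.502 / 550 = 0.781 hp.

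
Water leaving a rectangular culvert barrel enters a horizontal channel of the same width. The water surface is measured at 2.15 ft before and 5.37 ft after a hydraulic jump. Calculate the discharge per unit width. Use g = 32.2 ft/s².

q = 37.4 ft²/s

For a rectangular channel the momentum equation gives q² = ½·g·y₁·y₂·(y₁ + y₂) = ½×32.2×2.15×5.37×7.52 = 1398.
q = √1398 = 37.4 ft²/s.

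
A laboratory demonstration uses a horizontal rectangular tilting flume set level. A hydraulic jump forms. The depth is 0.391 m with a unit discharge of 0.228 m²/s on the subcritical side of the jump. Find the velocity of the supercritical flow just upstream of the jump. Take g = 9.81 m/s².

V₂ = q/y₂ = 0.228/0.391 = 0.583 m/s; Fr₂ = V₂/√(g·y₂) = 0.298.
Applying the sequent-depth relation in reverse, y₁/y₂ = ½[√(1 + 8Fr₂²) − 1] = ½[√1.709 − 1] = 0.154.
y₁ = 0.154 × 0.391 = 0.0601 m.
V₁ = q/y₁ = 0.228/0.0601 = 3.79 m/s.

V₁ = 3.79 m/s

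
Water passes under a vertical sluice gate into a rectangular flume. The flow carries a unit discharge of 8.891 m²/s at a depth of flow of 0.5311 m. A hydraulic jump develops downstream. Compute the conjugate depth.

V₁ = q/y₁ = 8.891/0.5311 = 16.74 m/s. Fr₁ = V₁/√(g·y₁) = 16.74/√(9.81×0.5311) = 7.334.
From the momentum equation for a rectangular channel, y₂/y₁ = ½[√(1 + 8Fr₁²) − 1] = ½[√431.32 − 1] = 9.884.
y₂ = 9.884 × 0.5311 = 5.249 m.

y₂ = 5.249 m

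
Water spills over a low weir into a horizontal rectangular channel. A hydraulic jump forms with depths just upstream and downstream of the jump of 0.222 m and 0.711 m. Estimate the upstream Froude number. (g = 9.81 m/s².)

For a rectangular channel the momentum equation gives q² = ½·g·y₁·y₂·(y₁ + y₂) = ½×9.81×0.222×0.711×0.933 = 0.722.
q = √0.722 = 0.850 m²/s.
V₁ = q/y₁ = 3.83 m/s; Fr₁ = V₁/√(g·y₁) = 2.59.

Fr₁ = 2.59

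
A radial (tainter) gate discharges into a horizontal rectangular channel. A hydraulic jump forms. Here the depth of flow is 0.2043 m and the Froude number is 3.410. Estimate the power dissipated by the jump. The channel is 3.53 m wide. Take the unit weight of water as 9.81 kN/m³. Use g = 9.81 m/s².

P = 15.06 kW

Fr₁ = 3.410 (given).
Sequent-depth ratio: y₂/y₁ = ½[√(1 + 8Fr₁²) − 1] = ½[√94.025 − 1] = 4.348.
y₂ = 4.348 × 0.2043 = 0.8884 m.
V₁ = Fr₁·√(g·y₁) = 3.410×√(9.81×0.2043) = 4.828 m/s; q = V₁·y₁ = 0.9863 m²/s. V₂ = q/y₂ = 0.9863/0.8884 = 1.110 m/s. E₁ = y₁ + V₁²/2g = 1.392 m; E₂ = y₂ + V₂²/2g = 0.9512 m. ΔE = E₁ − E₂ = 0.4409 m.
Q = q·b = 0.9863 × 3.53 = 3.481 m³/s. P = γ·Q·ΔE = 9.81 × 3.481 × 0.4409 = 15.06 kW.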